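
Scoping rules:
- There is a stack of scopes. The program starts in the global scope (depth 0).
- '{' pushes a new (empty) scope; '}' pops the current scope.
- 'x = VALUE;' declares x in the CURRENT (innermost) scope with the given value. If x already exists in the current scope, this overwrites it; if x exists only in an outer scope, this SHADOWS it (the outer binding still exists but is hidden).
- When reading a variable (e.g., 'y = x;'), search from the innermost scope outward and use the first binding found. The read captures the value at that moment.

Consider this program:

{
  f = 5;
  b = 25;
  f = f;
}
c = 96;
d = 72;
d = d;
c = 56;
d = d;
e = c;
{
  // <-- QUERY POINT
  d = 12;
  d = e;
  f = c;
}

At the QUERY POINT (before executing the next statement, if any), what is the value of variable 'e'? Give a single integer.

Answer: 56

Derivation:
Step 1: enter scope (depth=1)
Step 2: declare f=5 at depth 1
Step 3: declare b=25 at depth 1
Step 4: declare f=(read f)=5 at depth 1
Step 5: exit scope (depth=0)
Step 6: declare c=96 at depth 0
Step 7: declare d=72 at depth 0
Step 8: declare d=(read d)=72 at depth 0
Step 9: declare c=56 at depth 0
Step 10: declare d=(read d)=72 at depth 0
Step 11: declare e=(read c)=56 at depth 0
Step 12: enter scope (depth=1)
Visible at query point: c=56 d=72 e=56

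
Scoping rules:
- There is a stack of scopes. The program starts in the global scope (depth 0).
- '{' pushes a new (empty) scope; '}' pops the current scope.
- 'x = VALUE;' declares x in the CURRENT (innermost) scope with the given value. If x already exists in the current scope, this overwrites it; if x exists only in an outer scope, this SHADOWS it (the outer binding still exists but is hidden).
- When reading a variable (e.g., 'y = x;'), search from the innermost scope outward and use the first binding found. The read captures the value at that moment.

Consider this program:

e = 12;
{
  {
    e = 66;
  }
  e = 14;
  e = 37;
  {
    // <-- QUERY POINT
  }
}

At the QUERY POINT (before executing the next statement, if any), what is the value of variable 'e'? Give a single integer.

Step 1: declare e=12 at depth 0
Step 2: enter scope (depth=1)
Step 3: enter scope (depth=2)
Step 4: declare e=66 at depth 2
Step 5: exit scope (depth=1)
Step 6: declare e=14 at depth 1
Step 7: declare e=37 at depth 1
Step 8: enter scope (depth=2)
Visible at query point: e=37

Answer: 37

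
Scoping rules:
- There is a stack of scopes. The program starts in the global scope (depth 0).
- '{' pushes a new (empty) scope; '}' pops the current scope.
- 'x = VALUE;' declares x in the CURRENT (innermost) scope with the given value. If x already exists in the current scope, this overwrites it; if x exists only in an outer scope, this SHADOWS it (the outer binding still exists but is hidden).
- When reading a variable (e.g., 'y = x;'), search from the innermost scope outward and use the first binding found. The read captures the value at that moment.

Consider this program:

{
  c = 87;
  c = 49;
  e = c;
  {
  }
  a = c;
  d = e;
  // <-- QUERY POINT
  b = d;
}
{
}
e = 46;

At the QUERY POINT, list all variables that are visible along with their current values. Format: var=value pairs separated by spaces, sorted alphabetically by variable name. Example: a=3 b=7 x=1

Step 1: enter scope (depth=1)
Step 2: declare c=87 at depth 1
Step 3: declare c=49 at depth 1
Step 4: declare e=(read c)=49 at depth 1
Step 5: enter scope (depth=2)
Step 6: exit scope (depth=1)
Step 7: declare a=(read c)=49 at depth 1
Step 8: declare d=(read e)=49 at depth 1
Visible at query point: a=49 c=49 d=49 e=49

Answer: a=49 c=49 d=49 e=49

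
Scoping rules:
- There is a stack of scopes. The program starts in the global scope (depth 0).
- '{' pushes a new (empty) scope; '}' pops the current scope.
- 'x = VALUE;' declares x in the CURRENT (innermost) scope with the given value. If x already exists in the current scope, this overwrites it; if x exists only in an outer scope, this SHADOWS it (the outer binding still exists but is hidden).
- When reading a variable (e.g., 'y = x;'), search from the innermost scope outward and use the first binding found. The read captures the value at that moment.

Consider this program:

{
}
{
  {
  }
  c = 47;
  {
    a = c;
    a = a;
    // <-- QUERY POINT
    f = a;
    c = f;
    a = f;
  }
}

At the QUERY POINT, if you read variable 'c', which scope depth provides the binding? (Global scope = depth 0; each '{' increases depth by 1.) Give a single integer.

Answer: 1

Derivation:
Step 1: enter scope (depth=1)
Step 2: exit scope (depth=0)
Step 3: enter scope (depth=1)
Step 4: enter scope (depth=2)
Step 5: exit scope (depth=1)
Step 6: declare c=47 at depth 1
Step 7: enter scope (depth=2)
Step 8: declare a=(read c)=47 at depth 2
Step 9: declare a=(read a)=47 at depth 2
Visible at query point: a=47 c=47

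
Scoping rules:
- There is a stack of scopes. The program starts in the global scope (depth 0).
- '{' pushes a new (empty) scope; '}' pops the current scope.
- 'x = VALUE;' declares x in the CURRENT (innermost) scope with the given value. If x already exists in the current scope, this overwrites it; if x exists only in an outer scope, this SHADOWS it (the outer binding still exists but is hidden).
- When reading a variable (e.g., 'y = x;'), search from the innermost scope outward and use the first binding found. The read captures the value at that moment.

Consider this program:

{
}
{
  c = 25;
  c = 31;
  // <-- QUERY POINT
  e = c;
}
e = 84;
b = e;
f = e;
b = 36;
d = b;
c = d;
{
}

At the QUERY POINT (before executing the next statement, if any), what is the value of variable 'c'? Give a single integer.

Step 1: enter scope (depth=1)
Step 2: exit scope (depth=0)
Step 3: enter scope (depth=1)
Step 4: declare c=25 at depth 1
Step 5: declare c=31 at depth 1
Visible at query point: c=31

Answer: 31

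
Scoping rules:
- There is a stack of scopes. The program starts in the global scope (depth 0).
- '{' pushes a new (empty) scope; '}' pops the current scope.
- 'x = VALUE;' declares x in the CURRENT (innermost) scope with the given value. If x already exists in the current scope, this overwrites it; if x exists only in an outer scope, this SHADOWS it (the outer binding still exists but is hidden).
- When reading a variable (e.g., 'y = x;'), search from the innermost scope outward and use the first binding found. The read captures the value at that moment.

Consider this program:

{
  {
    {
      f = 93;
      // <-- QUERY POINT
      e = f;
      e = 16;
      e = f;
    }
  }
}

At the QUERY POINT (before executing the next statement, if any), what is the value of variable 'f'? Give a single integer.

Answer: 93

Derivation:
Step 1: enter scope (depth=1)
Step 2: enter scope (depth=2)
Step 3: enter scope (depth=3)
Step 4: declare f=93 at depth 3
Visible at query point: f=93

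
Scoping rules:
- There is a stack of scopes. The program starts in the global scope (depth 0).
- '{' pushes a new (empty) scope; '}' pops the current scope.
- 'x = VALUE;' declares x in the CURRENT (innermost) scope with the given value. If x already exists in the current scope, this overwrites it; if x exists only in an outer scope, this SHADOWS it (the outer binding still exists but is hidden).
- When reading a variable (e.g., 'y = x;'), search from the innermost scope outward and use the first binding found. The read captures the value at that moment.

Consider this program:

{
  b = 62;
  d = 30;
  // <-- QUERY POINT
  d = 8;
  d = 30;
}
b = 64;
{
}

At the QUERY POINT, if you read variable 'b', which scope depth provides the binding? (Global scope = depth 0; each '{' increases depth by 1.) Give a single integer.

Answer: 1

Derivation:
Step 1: enter scope (depth=1)
Step 2: declare b=62 at depth 1
Step 3: declare d=30 at depth 1
Visible at query point: b=62 d=30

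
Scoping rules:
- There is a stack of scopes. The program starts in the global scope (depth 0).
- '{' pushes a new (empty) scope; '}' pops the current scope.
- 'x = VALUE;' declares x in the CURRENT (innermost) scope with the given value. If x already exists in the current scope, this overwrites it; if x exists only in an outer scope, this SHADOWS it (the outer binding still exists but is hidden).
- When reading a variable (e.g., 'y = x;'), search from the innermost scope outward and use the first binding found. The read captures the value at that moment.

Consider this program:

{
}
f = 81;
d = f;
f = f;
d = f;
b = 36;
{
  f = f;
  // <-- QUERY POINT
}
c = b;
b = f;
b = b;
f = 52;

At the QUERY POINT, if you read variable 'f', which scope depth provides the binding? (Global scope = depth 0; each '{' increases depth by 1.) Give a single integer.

Step 1: enter scope (depth=1)
Step 2: exit scope (depth=0)
Step 3: declare f=81 at depth 0
Step 4: declare d=(read f)=81 at depth 0
Step 5: declare f=(read f)=81 at depth 0
Step 6: declare d=(read f)=81 at depth 0
Step 7: declare b=36 at depth 0
Step 8: enter scope (depth=1)
Step 9: declare f=(read f)=81 at depth 1
Visible at query point: b=36 d=81 f=81

Answer: 1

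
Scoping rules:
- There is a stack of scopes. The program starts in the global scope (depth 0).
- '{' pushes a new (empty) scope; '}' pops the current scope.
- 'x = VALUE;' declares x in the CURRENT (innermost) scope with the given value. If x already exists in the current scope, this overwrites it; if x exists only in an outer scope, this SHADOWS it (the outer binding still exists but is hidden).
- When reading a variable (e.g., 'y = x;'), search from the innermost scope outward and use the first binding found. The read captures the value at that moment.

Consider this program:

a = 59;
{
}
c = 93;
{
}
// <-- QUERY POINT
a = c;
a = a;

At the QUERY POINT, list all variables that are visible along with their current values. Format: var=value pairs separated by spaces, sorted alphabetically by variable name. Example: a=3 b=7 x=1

Answer: a=59 c=93

Derivation:
Step 1: declare a=59 at depth 0
Step 2: enter scope (depth=1)
Step 3: exit scope (depth=0)
Step 4: declare c=93 at depth 0
Step 5: enter scope (depth=1)
Step 6: exit scope (depth=0)
Visible at query point: a=59 c=93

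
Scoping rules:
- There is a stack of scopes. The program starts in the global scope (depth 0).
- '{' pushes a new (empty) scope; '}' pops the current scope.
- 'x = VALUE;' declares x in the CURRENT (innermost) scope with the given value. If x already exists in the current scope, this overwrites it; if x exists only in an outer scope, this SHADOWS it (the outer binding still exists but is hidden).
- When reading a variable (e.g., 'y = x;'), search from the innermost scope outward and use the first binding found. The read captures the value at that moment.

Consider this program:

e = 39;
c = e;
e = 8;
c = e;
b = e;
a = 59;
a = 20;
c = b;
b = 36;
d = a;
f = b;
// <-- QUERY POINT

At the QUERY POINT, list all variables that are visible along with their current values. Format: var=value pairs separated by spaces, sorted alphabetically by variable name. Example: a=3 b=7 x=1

Step 1: declare e=39 at depth 0
Step 2: declare c=(read e)=39 at depth 0
Step 3: declare e=8 at depth 0
Step 4: declare c=(read e)=8 at depth 0
Step 5: declare b=(read e)=8 at depth 0
Step 6: declare a=59 at depth 0
Step 7: declare a=20 at depth 0
Step 8: declare c=(read b)=8 at depth 0
Step 9: declare b=36 at depth 0
Step 10: declare d=(read a)=20 at depth 0
Step 11: declare f=(read b)=36 at depth 0
Visible at query point: a=20 b=36 c=8 d=20 e=8 f=36

Answer: a=20 b=36 c=8 d=20 e=8 f=36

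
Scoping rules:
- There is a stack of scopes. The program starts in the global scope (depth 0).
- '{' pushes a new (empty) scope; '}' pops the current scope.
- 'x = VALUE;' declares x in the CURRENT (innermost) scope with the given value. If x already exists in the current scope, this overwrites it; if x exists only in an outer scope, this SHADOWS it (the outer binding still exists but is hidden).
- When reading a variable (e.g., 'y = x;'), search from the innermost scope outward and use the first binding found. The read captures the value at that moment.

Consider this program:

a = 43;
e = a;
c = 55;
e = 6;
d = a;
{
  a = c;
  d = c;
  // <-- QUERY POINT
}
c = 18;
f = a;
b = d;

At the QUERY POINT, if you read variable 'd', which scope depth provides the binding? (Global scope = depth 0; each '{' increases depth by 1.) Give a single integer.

Step 1: declare a=43 at depth 0
Step 2: declare e=(read a)=43 at depth 0
Step 3: declare c=55 at depth 0
Step 4: declare e=6 at depth 0
Step 5: declare d=(read a)=43 at depth 0
Step 6: enter scope (depth=1)
Step 7: declare a=(read c)=55 at depth 1
Step 8: declare d=(read c)=55 at depth 1
Visible at query point: a=55 c=55 d=55 e=6

Answer: 1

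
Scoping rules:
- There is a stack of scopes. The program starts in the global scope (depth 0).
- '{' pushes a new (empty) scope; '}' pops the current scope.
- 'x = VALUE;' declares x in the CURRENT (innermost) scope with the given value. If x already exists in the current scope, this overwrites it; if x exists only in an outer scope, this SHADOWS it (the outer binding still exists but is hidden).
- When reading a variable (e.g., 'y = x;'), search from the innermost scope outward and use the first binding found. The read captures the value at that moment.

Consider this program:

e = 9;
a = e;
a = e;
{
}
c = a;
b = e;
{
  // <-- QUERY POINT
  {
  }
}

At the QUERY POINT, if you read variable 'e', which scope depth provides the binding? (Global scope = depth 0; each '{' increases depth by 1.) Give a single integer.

Answer: 0

Derivation:
Step 1: declare e=9 at depth 0
Step 2: declare a=(read e)=9 at depth 0
Step 3: declare a=(read e)=9 at depth 0
Step 4: enter scope (depth=1)
Step 5: exit scope (depth=0)
Step 6: declare c=(read a)=9 at depth 0
Step 7: declare b=(read e)=9 at depth 0
Step 8: enter scope (depth=1)
Visible at query point: a=9 b=9 c=9 e=9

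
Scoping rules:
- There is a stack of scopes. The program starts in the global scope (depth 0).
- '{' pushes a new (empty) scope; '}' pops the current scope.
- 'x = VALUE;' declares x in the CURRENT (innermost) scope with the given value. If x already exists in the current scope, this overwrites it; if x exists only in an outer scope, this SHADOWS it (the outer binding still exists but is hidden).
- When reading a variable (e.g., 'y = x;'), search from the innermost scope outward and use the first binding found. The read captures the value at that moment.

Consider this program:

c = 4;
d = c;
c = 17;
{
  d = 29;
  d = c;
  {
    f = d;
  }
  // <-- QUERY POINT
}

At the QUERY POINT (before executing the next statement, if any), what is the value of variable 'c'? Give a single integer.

Step 1: declare c=4 at depth 0
Step 2: declare d=(read c)=4 at depth 0
Step 3: declare c=17 at depth 0
Step 4: enter scope (depth=1)
Step 5: declare d=29 at depth 1
Step 6: declare d=(read c)=17 at depth 1
Step 7: enter scope (depth=2)
Step 8: declare f=(read d)=17 at depth 2
Step 9: exit scope (depth=1)
Visible at query point: c=17 d=17

Answer: 17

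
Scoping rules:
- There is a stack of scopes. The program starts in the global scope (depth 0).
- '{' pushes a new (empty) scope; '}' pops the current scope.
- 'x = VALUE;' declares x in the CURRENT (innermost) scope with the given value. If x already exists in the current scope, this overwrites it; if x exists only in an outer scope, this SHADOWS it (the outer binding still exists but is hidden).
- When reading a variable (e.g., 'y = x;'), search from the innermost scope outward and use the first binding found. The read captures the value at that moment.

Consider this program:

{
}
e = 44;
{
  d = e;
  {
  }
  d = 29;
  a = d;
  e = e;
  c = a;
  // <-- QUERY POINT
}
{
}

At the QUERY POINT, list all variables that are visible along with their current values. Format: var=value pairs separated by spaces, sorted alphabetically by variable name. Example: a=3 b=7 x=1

Step 1: enter scope (depth=1)
Step 2: exit scope (depth=0)
Step 3: declare e=44 at depth 0
Step 4: enter scope (depth=1)
Step 5: declare d=(read e)=44 at depth 1
Step 6: enter scope (depth=2)
Step 7: exit scope (depth=1)
Step 8: declare d=29 at depth 1
Step 9: declare a=(read d)=29 at depth 1
Step 10: declare e=(read e)=44 at depth 1
Step 11: declare c=(read a)=29 at depth 1
Visible at query point: a=29 c=29 d=29 e=44

Answer: a=29 c=29 d=29 e=44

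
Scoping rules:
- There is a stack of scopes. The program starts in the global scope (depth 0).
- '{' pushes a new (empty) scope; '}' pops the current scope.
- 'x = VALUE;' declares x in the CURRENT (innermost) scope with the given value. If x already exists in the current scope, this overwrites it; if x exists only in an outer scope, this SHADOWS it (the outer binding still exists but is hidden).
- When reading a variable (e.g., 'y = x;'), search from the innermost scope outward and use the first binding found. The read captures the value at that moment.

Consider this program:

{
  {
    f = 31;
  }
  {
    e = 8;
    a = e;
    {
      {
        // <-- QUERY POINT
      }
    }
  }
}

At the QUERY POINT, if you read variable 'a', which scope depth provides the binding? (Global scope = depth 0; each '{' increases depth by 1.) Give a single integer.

Step 1: enter scope (depth=1)
Step 2: enter scope (depth=2)
Step 3: declare f=31 at depth 2
Step 4: exit scope (depth=1)
Step 5: enter scope (depth=2)
Step 6: declare e=8 at depth 2
Step 7: declare a=(read e)=8 at depth 2
Step 8: enter scope (depth=3)
Step 9: enter scope (depth=4)
Visible at query point: a=8 e=8

Answer: 2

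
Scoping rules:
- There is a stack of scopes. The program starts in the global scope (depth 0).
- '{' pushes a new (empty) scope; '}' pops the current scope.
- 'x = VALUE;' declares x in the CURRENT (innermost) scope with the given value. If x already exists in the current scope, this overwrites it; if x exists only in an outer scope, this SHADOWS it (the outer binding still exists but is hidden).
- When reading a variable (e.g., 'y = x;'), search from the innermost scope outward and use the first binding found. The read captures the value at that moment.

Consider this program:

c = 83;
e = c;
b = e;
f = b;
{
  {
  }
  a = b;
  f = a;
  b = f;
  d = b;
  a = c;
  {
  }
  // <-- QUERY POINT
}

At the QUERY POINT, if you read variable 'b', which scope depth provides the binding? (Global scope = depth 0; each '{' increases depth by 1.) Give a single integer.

Step 1: declare c=83 at depth 0
Step 2: declare e=(read c)=83 at depth 0
Step 3: declare b=(read e)=83 at depth 0
Step 4: declare f=(read b)=83 at depth 0
Step 5: enter scope (depth=1)
Step 6: enter scope (depth=2)
Step 7: exit scope (depth=1)
Step 8: declare a=(read b)=83 at depth 1
Step 9: declare f=(read a)=83 at depth 1
Step 10: declare b=(read f)=83 at depth 1
Step 11: declare d=(read b)=83 at depth 1
Step 12: declare a=(read c)=83 at depth 1
Step 13: enter scope (depth=2)
Step 14: exit scope (depth=1)
Visible at query point: a=83 b=83 c=83 d=83 e=83 f=83

Answer: 1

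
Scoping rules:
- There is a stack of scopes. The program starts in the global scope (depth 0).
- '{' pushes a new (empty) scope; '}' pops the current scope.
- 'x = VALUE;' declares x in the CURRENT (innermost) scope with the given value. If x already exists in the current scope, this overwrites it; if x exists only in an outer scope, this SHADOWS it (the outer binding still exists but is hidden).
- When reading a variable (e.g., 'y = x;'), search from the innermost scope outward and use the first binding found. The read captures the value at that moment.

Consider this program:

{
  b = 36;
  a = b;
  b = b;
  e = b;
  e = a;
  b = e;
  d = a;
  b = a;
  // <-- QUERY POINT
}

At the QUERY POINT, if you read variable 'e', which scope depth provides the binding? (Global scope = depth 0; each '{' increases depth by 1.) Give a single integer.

Step 1: enter scope (depth=1)
Step 2: declare b=36 at depth 1
Step 3: declare a=(read b)=36 at depth 1
Step 4: declare b=(read b)=36 at depth 1
Step 5: declare e=(read b)=36 at depth 1
Step 6: declare e=(read a)=36 at depth 1
Step 7: declare b=(read e)=36 at depth 1
Step 8: declare d=(read a)=36 at depth 1
Step 9: declare b=(read a)=36 at depth 1
Visible at query point: a=36 b=36 d=36 e=36

Answer: 1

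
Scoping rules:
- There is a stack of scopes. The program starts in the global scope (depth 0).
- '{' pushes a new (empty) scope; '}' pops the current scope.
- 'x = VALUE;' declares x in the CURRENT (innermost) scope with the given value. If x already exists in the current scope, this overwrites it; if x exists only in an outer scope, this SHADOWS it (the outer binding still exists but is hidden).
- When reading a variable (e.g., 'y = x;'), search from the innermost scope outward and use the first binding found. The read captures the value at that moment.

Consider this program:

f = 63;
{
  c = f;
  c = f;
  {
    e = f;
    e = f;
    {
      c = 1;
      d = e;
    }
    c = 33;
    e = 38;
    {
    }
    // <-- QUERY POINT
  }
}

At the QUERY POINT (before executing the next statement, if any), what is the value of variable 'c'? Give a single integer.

Step 1: declare f=63 at depth 0
Step 2: enter scope (depth=1)
Step 3: declare c=(read f)=63 at depth 1
Step 4: declare c=(read f)=63 at depth 1
Step 5: enter scope (depth=2)
Step 6: declare e=(read f)=63 at depth 2
Step 7: declare e=(read f)=63 at depth 2
Step 8: enter scope (depth=3)
Step 9: declare c=1 at depth 3
Step 10: declare d=(read e)=63 at depth 3
Step 11: exit scope (depth=2)
Step 12: declare c=33 at depth 2
Step 13: declare e=38 at depth 2
Step 14: enter scope (depth=3)
Step 15: exit scope (depth=2)
Visible at query point: c=33 e=38 f=63

Answer: 33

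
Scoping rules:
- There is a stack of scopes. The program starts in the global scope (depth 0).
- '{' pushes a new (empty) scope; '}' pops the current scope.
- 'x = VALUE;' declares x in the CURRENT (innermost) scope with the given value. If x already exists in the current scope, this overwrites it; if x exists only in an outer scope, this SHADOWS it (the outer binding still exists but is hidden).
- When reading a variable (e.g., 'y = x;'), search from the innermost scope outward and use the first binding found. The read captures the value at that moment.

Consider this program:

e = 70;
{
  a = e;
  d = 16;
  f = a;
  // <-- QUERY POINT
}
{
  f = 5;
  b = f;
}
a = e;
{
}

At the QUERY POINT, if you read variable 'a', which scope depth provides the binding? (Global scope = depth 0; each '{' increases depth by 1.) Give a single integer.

Answer: 1

Derivation:
Step 1: declare e=70 at depth 0
Step 2: enter scope (depth=1)
Step 3: declare a=(read e)=70 at depth 1
Step 4: declare d=16 at depth 1
Step 5: declare f=(read a)=70 at depth 1
Visible at query point: a=70 d=16 e=70 f=70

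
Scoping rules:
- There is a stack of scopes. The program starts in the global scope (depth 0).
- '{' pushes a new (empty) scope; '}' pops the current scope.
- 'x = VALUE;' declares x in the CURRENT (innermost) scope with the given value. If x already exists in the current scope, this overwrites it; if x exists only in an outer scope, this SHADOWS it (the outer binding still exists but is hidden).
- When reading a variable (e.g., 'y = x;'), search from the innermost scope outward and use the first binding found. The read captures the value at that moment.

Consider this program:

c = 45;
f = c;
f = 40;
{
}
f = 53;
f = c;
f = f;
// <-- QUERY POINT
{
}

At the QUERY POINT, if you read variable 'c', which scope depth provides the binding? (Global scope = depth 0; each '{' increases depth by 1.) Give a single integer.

Answer: 0

Derivation:
Step 1: declare c=45 at depth 0
Step 2: declare f=(read c)=45 at depth 0
Step 3: declare f=40 at depth 0
Step 4: enter scope (depth=1)
Step 5: exit scope (depth=0)
Step 6: declare f=53 at depth 0
Step 7: declare f=(read c)=45 at depth 0
Step 8: declare f=(read f)=45 at depth 0
Visible at query point: c=45 f=45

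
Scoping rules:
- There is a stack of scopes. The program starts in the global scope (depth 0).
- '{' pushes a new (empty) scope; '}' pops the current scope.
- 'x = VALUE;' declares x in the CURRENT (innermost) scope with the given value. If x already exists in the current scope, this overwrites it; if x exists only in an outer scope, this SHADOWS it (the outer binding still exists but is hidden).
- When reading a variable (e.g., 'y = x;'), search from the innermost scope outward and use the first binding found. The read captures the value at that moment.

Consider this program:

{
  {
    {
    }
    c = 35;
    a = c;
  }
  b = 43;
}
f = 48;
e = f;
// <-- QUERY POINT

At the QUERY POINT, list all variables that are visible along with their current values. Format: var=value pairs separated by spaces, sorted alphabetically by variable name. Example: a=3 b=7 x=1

Answer: e=48 f=48

Derivation:
Step 1: enter scope (depth=1)
Step 2: enter scope (depth=2)
Step 3: enter scope (depth=3)
Step 4: exit scope (depth=2)
Step 5: declare c=35 at depth 2
Step 6: declare a=(read c)=35 at depth 2
Step 7: exit scope (depth=1)
Step 8: declare b=43 at depth 1
Step 9: exit scope (depth=0)
Step 10: declare f=48 at depth 0
Step 11: declare e=(read f)=48 at depth 0
Visible at query point: e=48 f=48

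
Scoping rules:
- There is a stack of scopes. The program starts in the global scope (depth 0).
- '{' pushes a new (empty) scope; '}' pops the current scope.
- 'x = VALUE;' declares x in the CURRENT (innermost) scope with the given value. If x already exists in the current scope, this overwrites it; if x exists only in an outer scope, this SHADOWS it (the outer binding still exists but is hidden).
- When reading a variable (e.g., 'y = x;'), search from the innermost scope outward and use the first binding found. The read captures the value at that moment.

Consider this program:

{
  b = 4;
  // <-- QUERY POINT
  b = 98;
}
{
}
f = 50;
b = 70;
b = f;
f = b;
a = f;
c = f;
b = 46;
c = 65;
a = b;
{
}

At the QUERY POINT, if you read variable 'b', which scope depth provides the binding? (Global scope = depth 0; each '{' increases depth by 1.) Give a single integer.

Step 1: enter scope (depth=1)
Step 2: declare b=4 at depth 1
Visible at query point: b=4

Answer: 1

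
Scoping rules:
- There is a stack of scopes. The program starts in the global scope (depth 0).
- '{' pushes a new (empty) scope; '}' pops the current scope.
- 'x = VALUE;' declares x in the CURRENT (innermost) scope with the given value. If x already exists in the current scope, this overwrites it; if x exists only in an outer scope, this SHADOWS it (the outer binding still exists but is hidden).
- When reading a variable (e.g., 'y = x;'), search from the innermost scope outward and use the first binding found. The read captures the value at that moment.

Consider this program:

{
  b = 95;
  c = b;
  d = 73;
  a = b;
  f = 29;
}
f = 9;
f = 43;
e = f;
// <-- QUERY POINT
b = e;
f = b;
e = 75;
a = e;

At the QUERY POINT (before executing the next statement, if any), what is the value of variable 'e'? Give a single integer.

Answer: 43

Derivation:
Step 1: enter scope (depth=1)
Step 2: declare b=95 at depth 1
Step 3: declare c=(read b)=95 at depth 1
Step 4: declare d=73 at depth 1
Step 5: declare a=(read b)=95 at depth 1
Step 6: declare f=29 at depth 1
Step 7: exit scope (depth=0)
Step 8: declare f=9 at depth 0
Step 9: declare f=43 at depth 0
Step 10: declare e=(read f)=43 at depth 0
Visible at query point: e=43 f=43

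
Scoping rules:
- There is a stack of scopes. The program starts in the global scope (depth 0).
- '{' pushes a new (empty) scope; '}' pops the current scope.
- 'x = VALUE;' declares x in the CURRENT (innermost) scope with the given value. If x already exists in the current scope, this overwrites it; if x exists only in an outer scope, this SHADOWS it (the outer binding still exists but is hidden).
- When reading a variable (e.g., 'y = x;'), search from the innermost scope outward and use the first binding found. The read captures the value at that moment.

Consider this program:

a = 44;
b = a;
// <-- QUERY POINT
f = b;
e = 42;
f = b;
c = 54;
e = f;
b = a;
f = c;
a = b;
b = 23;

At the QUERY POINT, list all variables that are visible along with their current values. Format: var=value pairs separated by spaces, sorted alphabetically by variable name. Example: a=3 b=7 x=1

Step 1: declare a=44 at depth 0
Step 2: declare b=(read a)=44 at depth 0
Visible at query point: a=44 b=44

Answer: a=44 b=44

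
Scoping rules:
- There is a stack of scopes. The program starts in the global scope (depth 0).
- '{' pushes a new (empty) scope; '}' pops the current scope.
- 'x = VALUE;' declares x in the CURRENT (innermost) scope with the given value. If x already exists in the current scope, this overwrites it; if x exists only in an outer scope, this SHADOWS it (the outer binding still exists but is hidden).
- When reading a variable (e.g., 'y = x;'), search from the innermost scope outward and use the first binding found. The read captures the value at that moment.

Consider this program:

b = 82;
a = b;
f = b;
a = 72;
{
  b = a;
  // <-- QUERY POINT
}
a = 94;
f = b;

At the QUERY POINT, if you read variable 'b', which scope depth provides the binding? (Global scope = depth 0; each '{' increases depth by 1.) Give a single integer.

Step 1: declare b=82 at depth 0
Step 2: declare a=(read b)=82 at depth 0
Step 3: declare f=(read b)=82 at depth 0
Step 4: declare a=72 at depth 0
Step 5: enter scope (depth=1)
Step 6: declare b=(read a)=72 at depth 1
Visible at query point: a=72 b=72 f=82

Answer: 1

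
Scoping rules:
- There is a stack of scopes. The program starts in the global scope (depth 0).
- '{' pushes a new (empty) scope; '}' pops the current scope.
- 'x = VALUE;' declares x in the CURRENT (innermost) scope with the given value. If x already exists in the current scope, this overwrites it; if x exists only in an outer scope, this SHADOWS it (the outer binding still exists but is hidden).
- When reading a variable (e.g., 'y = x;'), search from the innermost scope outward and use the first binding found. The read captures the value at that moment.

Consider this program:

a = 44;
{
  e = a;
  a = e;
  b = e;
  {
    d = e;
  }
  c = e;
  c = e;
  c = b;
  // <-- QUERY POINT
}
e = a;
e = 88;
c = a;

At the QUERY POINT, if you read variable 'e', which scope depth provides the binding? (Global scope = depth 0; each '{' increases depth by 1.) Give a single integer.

Step 1: declare a=44 at depth 0
Step 2: enter scope (depth=1)
Step 3: declare e=(read a)=44 at depth 1
Step 4: declare a=(read e)=44 at depth 1
Step 5: declare b=(read e)=44 at depth 1
Step 6: enter scope (depth=2)
Step 7: declare d=(read e)=44 at depth 2
Step 8: exit scope (depth=1)
Step 9: declare c=(read e)=44 at depth 1
Step 10: declare c=(read e)=44 at depth 1
Step 11: declare c=(read b)=44 at depth 1
Visible at query point: a=44 b=44 c=44 e=44

Answer: 1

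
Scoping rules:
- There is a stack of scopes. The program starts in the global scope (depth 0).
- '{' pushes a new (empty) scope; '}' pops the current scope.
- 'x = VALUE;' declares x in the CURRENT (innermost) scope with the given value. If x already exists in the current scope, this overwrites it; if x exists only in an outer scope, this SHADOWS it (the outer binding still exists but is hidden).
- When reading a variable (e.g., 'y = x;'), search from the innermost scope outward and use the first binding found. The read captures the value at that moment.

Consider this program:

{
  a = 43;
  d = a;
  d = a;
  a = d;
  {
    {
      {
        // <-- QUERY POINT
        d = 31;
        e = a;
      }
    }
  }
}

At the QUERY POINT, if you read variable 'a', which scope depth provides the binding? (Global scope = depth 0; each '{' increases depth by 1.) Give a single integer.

Step 1: enter scope (depth=1)
Step 2: declare a=43 at depth 1
Step 3: declare d=(read a)=43 at depth 1
Step 4: declare d=(read a)=43 at depth 1
Step 5: declare a=(read d)=43 at depth 1
Step 6: enter scope (depth=2)
Step 7: enter scope (depth=3)
Step 8: enter scope (depth=4)
Visible at query point: a=43 d=43

Answer: 1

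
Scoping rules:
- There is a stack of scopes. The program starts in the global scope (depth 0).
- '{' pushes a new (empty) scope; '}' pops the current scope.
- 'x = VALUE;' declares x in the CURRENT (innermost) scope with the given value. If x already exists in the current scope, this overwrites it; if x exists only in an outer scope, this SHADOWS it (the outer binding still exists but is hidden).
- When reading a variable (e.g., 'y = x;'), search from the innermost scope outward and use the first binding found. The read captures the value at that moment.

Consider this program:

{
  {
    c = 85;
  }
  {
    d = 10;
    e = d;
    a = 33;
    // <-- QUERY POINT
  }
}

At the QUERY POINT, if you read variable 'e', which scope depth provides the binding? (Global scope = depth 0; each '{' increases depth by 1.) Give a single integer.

Step 1: enter scope (depth=1)
Step 2: enter scope (depth=2)
Step 3: declare c=85 at depth 2
Step 4: exit scope (depth=1)
Step 5: enter scope (depth=2)
Step 6: declare d=10 at depth 2
Step 7: declare e=(read d)=10 at depth 2
Step 8: declare a=33 at depth 2
Visible at query point: a=33 d=10 e=10

Answer: 2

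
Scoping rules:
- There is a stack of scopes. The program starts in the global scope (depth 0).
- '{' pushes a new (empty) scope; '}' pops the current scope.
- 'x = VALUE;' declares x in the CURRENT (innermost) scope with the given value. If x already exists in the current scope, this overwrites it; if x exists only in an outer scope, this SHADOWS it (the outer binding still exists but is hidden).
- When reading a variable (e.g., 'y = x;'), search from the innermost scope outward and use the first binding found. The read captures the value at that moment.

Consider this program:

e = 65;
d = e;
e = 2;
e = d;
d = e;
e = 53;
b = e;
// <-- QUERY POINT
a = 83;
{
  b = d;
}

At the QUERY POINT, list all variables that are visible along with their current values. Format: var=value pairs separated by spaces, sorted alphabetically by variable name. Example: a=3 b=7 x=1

Answer: b=53 d=65 e=53

Derivation:
Step 1: declare e=65 at depth 0
Step 2: declare d=(read e)=65 at depth 0
Step 3: declare e=2 at depth 0
Step 4: declare e=(read d)=65 at depth 0
Step 5: declare d=(read e)=65 at depth 0
Step 6: declare e=53 at depth 0
Step 7: declare b=(read e)=53 at depth 0
Visible at query point: b=53 d=65 e=53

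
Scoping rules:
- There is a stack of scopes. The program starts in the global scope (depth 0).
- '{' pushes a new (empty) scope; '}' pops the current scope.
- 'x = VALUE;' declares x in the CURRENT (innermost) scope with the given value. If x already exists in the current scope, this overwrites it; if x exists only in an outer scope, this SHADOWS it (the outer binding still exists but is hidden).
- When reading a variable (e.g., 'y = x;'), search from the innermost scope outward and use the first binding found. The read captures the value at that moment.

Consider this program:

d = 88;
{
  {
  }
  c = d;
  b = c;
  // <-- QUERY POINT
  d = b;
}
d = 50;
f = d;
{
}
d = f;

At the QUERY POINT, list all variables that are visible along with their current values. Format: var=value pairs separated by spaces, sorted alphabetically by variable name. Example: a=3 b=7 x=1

Answer: b=88 c=88 d=88

Derivation:
Step 1: declare d=88 at depth 0
Step 2: enter scope (depth=1)
Step 3: enter scope (depth=2)
Step 4: exit scope (depth=1)
Step 5: declare c=(read d)=88 at depth 1
Step 6: declare b=(read c)=88 at depth 1
Visible at query point: b=88 c=88 d=88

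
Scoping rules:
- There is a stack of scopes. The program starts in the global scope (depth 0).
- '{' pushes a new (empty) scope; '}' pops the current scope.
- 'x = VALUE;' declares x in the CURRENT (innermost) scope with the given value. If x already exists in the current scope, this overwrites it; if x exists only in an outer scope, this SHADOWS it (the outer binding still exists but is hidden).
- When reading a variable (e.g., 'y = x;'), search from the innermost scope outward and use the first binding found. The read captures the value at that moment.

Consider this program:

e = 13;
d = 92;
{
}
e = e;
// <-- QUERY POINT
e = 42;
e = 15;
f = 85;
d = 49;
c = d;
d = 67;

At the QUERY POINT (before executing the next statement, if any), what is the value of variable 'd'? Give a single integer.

Answer: 92

Derivation:
Step 1: declare e=13 at depth 0
Step 2: declare d=92 at depth 0
Step 3: enter scope (depth=1)
Step 4: exit scope (depth=0)
Step 5: declare e=(read e)=13 at depth 0
Visible at query point: d=92 e=13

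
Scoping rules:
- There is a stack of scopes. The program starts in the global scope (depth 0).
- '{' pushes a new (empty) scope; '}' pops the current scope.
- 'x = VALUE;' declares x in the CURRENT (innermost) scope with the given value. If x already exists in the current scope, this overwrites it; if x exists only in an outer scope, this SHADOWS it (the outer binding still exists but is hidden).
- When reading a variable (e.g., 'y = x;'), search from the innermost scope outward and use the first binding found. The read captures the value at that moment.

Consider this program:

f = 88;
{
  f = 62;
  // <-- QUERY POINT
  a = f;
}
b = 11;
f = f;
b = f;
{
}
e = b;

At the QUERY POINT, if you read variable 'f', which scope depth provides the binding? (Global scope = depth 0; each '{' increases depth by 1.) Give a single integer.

Answer: 1

Derivation:
Step 1: declare f=88 at depth 0
Step 2: enter scope (depth=1)
Step 3: declare f=62 at depth 1
Visible at query point: f=62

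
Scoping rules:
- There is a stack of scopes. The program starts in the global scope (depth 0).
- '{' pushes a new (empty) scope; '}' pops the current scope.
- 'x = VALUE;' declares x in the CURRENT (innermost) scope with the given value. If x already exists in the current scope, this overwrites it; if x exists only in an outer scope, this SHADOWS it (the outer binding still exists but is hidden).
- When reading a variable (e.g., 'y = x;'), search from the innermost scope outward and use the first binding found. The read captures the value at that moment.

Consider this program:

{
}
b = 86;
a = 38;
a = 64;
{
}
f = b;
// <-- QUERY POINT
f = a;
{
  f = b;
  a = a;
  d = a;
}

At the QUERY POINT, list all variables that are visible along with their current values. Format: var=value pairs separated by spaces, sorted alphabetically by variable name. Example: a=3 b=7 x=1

Answer: a=64 b=86 f=86

Derivation:
Step 1: enter scope (depth=1)
Step 2: exit scope (depth=0)
Step 3: declare b=86 at depth 0
Step 4: declare a=38 at depth 0
Step 5: declare a=64 at depth 0
Step 6: enter scope (depth=1)
Step 7: exit scope (depth=0)
Step 8: declare f=(read b)=86 at depth 0
Visible at query point: a=64 b=86 f=86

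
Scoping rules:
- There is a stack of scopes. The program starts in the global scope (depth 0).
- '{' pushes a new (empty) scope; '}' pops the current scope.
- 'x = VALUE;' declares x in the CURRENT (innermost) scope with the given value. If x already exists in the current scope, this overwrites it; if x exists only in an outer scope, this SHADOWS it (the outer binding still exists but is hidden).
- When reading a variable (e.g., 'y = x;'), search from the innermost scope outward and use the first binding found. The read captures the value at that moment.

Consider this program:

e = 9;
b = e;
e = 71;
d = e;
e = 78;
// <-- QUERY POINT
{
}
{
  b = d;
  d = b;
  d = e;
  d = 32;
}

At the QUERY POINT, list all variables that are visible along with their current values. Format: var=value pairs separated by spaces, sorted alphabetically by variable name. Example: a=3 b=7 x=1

Answer: b=9 d=71 e=78

Derivation:
Step 1: declare e=9 at depth 0
Step 2: declare b=(read e)=9 at depth 0
Step 3: declare e=71 at depth 0
Step 4: declare d=(read e)=71 at depth 0
Step 5: declare e=78 at depth 0
Visible at query point: b=9 d=71 e=78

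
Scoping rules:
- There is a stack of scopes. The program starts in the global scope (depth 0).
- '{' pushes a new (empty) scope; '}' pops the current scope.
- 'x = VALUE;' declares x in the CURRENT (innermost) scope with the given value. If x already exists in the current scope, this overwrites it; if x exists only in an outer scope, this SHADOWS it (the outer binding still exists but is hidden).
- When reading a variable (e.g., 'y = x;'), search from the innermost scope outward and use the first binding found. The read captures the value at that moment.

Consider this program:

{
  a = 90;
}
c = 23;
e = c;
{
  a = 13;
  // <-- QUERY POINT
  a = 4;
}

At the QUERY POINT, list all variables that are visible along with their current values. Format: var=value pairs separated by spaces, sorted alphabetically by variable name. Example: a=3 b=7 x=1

Answer: a=13 c=23 e=23

Derivation:
Step 1: enter scope (depth=1)
Step 2: declare a=90 at depth 1
Step 3: exit scope (depth=0)
Step 4: declare c=23 at depth 0
Step 5: declare e=(read c)=23 at depth 0
Step 6: enter scope (depth=1)
Step 7: declare a=13 at depth 1
Visible at query point: a=13 c=23 e=23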